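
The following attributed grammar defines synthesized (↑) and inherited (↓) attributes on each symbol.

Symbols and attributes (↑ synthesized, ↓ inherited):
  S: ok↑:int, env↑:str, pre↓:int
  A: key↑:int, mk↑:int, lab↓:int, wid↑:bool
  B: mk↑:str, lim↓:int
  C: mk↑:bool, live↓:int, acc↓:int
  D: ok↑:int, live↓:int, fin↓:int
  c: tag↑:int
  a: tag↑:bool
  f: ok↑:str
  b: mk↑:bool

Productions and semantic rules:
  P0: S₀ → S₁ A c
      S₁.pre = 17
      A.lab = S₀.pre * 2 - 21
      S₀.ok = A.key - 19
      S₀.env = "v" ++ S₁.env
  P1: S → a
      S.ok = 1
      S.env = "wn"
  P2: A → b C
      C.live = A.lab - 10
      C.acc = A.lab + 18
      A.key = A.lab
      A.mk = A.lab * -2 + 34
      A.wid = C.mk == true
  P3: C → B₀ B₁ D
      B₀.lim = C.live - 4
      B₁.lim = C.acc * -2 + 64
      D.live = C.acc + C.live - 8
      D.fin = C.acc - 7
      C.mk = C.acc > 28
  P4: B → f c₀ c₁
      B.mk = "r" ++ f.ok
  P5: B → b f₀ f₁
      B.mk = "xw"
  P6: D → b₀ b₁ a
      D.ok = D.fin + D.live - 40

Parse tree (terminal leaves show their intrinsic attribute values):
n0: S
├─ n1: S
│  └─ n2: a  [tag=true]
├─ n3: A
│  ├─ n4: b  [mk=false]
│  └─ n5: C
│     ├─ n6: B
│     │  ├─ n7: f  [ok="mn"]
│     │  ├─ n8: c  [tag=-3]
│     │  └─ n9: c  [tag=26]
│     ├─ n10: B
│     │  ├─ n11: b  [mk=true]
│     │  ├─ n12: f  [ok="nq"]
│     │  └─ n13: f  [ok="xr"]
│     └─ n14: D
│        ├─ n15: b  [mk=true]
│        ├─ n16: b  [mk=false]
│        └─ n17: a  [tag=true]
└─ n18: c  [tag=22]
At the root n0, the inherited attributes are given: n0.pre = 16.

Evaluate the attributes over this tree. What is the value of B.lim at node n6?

1. n0.pre = 16  [given at root]
2. n1.pre = 17  [17]
3. n2.tag = true  [terminal]
4. n1.ok = 1  [1]
5. n1.env = "wn"  ["wn"]
6. n3.lab = 11  [S₀.pre * 2 - 21]
7. n4.mk = false  [terminal]
8. n5.live = 1  [A.lab - 10]
9. n5.acc = 29  [A.lab + 18]
10. n6.lim = -3  [C.live - 4]
11. n7.ok = "mn"  [terminal]
12. n8.tag = -3  [terminal]
13. n9.tag = 26  [terminal]
14. n6.mk = "rmn"  ["r" ++ f.ok]
15. n10.lim = 6  [C.acc * -2 + 64]
16. n11.mk = true  [terminal]
17. n12.ok = "nq"  [terminal]
18. n13.ok = "xr"  [terminal]
19. n10.mk = "xw"  ["xw"]
20. n14.live = 22  [C.acc + C.live - 8]
21. n14.fin = 22  [C.acc - 7]
22. n15.mk = true  [terminal]
23. n16.mk = false  [terminal]
24. n17.tag = true  [terminal]
25. n14.ok = 4  [D.fin + D.live - 40]
26. n5.mk = true  [C.acc > 28]
27. n3.key = 11  [A.lab]
28. n3.mk = 12  [A.lab * -2 + 34]
29. n3.wid = true  [C.mk == true]
30. n18.tag = 22  [terminal]
31. n0.ok = -8  [A.key - 19]
32. n0.env = "vwn"  ["v" ++ S₁.env]

-3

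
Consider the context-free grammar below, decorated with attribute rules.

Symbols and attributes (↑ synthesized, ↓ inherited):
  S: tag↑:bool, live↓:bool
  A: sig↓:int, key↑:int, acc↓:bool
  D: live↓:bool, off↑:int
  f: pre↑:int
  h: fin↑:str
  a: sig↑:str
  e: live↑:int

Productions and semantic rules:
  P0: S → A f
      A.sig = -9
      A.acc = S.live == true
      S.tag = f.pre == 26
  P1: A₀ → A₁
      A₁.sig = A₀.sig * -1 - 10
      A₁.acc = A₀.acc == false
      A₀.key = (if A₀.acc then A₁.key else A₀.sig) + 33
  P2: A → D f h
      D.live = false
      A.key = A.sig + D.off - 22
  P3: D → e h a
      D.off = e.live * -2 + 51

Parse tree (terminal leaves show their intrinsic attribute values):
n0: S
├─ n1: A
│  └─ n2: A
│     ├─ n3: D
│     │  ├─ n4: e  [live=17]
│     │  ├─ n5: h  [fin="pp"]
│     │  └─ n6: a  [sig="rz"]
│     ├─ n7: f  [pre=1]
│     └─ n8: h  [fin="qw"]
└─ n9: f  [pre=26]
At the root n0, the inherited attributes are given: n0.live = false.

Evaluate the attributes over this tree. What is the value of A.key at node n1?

24

1. n0.live = false  [given at root]
2. n1.sig = -9  [-9]
3. n1.acc = false  [S.live == true]
4. n2.sig = -1  [A₀.sig * -1 - 10]
5. n2.acc = true  [A₀.acc == false]
6. n3.live = false  [false]
7. n4.live = 17  [terminal]
8. n5.fin = "pp"  [terminal]
9. n6.sig = "rz"  [terminal]
10. n3.off = 17  [e.live * -2 + 51]
11. n7.pre = 1  [terminal]
12. n8.fin = "qw"  [terminal]
13. n2.key = -6  [A.sig + D.off - 22]
14. n1.key = 24  [(if A₀.acc then A₁.key else A₀.sig) + 33]
15. n9.pre = 26  [terminal]
16. n0.tag = true  [f.pre == 26]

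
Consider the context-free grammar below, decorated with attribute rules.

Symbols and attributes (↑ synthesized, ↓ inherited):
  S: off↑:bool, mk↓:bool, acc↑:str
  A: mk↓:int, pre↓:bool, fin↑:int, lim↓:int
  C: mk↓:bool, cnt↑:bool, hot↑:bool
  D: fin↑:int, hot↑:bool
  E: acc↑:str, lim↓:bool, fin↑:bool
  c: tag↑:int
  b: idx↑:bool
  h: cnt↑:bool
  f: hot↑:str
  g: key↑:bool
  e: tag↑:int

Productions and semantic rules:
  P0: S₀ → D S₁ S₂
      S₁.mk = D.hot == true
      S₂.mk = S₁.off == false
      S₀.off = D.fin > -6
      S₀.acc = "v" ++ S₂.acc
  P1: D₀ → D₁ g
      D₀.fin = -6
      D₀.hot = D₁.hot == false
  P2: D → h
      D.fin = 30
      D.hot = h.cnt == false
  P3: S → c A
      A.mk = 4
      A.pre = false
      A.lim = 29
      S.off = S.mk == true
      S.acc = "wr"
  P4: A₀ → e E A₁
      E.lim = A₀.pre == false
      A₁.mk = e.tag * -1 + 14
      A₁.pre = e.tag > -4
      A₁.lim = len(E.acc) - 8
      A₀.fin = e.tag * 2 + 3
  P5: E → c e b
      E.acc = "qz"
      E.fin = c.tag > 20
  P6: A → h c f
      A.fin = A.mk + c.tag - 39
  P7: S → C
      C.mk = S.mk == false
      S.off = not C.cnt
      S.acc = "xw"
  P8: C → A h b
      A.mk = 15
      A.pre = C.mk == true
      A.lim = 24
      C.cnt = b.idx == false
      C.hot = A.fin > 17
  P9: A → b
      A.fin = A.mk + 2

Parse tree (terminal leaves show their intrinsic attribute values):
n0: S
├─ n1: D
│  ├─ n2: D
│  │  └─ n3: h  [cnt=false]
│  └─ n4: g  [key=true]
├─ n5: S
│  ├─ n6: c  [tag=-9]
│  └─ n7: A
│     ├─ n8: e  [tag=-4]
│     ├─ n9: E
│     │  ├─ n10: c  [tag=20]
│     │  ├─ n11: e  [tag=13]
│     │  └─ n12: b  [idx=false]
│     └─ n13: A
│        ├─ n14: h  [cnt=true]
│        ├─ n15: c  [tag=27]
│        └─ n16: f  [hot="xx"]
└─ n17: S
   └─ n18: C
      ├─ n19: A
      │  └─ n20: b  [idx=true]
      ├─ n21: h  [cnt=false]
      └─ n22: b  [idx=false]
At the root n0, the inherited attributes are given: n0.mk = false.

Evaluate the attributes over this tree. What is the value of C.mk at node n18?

false

1. n0.mk = false  [given at root]
2. n3.cnt = false  [terminal]
3. n2.fin = 30  [30]
4. n2.hot = true  [h.cnt == false]
5. n4.key = true  [terminal]
6. n1.fin = -6  [-6]
7. n1.hot = false  [D₁.hot == false]
8. n5.mk = false  [D.hot == true]
9. n6.tag = -9  [terminal]
10. n7.mk = 4  [4]
11. n7.pre = false  [false]
12. n7.lim = 29  [29]
13. n8.tag = -4  [terminal]
14. n9.lim = true  [A₀.pre == false]
15. n10.tag = 20  [terminal]
16. n11.tag = 13  [terminal]
17. n12.idx = false  [terminal]
18. n9.acc = "qz"  ["qz"]
19. n9.fin = false  [c.tag > 20]
20. n13.mk = 18  [e.tag * -1 + 14]
21. n13.pre = false  [e.tag > -4]
22. n13.lim = -6  [len(E.acc) - 8]
23. n14.cnt = true  [terminal]
24. n15.tag = 27  [terminal]
25. n16.hot = "xx"  [terminal]
26. n13.fin = 6  [A.mk + c.tag - 39]
27. n7.fin = -5  [e.tag * 2 + 3]
28. n5.off = false  [S.mk == true]
29. n5.acc = "wr"  ["wr"]
30. n17.mk = true  [S₁.off == false]
31. n18.mk = false  [S.mk == false]
32. n19.mk = 15  [15]
33. n19.pre = false  [C.mk == true]
34. n19.lim = 24  [24]
35. n20.idx = true  [terminal]
36. n19.fin = 17  [A.mk + 2]
37. n21.cnt = false  [terminal]
38. n22.idx = false  [terminal]
39. n18.cnt = true  [b.idx == false]
40. n18.hot = false  [A.fin > 17]
41. n17.off = false  [not C.cnt]
42. n17.acc = "xw"  ["xw"]
43. n0.off = false  [D.fin > -6]
44. n0.acc = "vxw"  ["v" ++ S₂.acc]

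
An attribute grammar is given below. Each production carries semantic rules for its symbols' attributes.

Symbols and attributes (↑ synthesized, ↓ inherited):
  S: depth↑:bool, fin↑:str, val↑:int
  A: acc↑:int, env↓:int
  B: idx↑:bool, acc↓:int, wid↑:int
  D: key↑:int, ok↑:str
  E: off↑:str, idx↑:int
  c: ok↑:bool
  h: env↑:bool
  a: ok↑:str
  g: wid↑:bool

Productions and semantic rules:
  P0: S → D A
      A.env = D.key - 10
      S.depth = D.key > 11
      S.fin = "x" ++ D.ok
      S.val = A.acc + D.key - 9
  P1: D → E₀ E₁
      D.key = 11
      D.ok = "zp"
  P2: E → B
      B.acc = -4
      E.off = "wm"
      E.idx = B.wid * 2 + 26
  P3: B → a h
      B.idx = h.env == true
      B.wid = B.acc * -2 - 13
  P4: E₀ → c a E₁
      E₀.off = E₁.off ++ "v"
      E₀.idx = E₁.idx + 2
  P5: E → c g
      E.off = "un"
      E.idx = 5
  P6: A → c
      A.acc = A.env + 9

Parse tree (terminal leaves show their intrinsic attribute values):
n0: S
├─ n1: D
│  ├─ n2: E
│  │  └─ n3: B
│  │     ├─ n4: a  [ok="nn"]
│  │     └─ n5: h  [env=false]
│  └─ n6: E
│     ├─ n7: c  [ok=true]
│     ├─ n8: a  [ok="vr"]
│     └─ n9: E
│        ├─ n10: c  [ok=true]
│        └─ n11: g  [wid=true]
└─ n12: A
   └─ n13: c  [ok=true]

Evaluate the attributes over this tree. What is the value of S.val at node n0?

1. n3.acc = -4  [-4]
2. n4.ok = "nn"  [terminal]
3. n5.env = false  [terminal]
4. n3.idx = false  [h.env == true]
5. n3.wid = -5  [B.acc * -2 - 13]
6. n2.off = "wm"  ["wm"]
7. n2.idx = 16  [B.wid * 2 + 26]
8. n7.ok = true  [terminal]
9. n8.ok = "vr"  [terminal]
10. n10.ok = true  [terminal]
11. n11.wid = true  [terminal]
12. n9.off = "un"  ["un"]
13. n9.idx = 5  [5]
14. n6.off = "unv"  [E₁.off ++ "v"]
15. n6.idx = 7  [E₁.idx + 2]
16. n1.key = 11  [11]
17. n1.ok = "zp"  ["zp"]
18. n12.env = 1  [D.key - 10]
19. n13.ok = true  [terminal]
20. n12.acc = 10  [A.env + 9]
21. n0.depth = false  [D.key > 11]
22. n0.fin = "xzp"  ["x" ++ D.ok]
23. n0.val = 12  [A.acc + D.key - 9]

12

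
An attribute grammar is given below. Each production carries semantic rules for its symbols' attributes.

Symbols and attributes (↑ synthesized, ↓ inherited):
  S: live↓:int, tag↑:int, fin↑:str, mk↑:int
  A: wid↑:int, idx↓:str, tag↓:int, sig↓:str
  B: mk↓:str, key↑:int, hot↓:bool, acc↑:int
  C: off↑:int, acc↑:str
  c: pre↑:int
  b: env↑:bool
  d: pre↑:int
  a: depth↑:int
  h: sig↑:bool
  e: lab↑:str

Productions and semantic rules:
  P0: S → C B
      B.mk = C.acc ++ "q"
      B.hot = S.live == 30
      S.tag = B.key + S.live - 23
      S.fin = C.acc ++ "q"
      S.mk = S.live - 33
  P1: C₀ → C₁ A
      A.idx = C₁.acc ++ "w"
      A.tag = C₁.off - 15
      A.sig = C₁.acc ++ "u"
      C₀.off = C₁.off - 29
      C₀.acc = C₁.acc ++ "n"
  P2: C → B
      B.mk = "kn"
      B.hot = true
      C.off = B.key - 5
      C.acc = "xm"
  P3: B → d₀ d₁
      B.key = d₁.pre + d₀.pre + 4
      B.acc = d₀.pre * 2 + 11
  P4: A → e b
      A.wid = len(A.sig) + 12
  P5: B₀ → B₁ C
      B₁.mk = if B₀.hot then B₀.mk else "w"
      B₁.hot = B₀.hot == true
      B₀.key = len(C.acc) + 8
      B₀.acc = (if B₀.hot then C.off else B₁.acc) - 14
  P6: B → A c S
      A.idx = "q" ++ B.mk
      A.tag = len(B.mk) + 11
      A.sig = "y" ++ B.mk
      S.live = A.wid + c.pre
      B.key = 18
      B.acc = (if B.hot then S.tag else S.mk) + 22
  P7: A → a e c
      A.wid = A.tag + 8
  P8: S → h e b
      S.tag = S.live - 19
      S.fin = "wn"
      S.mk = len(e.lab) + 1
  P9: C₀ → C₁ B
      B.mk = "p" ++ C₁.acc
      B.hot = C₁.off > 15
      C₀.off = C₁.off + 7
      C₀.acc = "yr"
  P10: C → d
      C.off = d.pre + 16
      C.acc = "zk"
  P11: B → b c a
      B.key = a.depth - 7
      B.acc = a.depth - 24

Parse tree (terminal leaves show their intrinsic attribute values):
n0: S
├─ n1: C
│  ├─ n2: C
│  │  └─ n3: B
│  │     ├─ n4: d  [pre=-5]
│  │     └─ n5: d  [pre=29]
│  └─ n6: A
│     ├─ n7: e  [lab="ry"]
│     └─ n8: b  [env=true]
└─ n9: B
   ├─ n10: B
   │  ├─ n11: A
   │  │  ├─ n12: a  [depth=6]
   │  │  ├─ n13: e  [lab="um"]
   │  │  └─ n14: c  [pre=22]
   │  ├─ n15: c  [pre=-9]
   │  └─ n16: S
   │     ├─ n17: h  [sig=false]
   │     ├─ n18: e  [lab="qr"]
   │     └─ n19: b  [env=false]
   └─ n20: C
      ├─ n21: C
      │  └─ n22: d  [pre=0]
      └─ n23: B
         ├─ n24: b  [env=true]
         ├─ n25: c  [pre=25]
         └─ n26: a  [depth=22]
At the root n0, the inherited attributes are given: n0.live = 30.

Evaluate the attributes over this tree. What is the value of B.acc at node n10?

1. n0.live = 30  [given at root]
2. n3.mk = "kn"  ["kn"]
3. n3.hot = true  [true]
4. n4.pre = -5  [terminal]
5. n5.pre = 29  [terminal]
6. n3.key = 28  [d₁.pre + d₀.pre + 4]
7. n3.acc = 1  [d₀.pre * 2 + 11]
8. n2.off = 23  [B.key - 5]
9. n2.acc = "xm"  ["xm"]
10. n6.idx = "xmw"  [C₁.acc ++ "w"]
11. n6.tag = 8  [C₁.off - 15]
12. n6.sig = "xmu"  [C₁.acc ++ "u"]
13. n7.lab = "ry"  [terminal]
14. n8.env = true  [terminal]
15. n6.wid = 15  [len(A.sig) + 12]
16. n1.off = -6  [C₁.off - 29]
17. n1.acc = "xmn"  [C₁.acc ++ "n"]
18. n9.mk = "xmnq"  [C.acc ++ "q"]
19. n9.hot = true  [S.live == 30]
20. n10.mk = "xmnq"  [if B₀.hot then B₀.mk else "w"]
21. n10.hot = true  [B₀.hot == true]
22. n11.idx = "qxmnq"  ["q" ++ B.mk]
23. n11.tag = 15  [len(B.mk) + 11]
24. n11.sig = "yxmnq"  ["y" ++ B.mk]
25. n12.depth = 6  [terminal]
26. n13.lab = "um"  [terminal]
27. n14.pre = 22  [terminal]
28. n11.wid = 23  [A.tag + 8]
29. n15.pre = -9  [terminal]
30. n16.live = 14  [A.wid + c.pre]
31. n17.sig = false  [terminal]
32. n18.lab = "qr"  [terminal]
33. n19.env = false  [terminal]
34. n16.tag = -5  [S.live - 19]
35. n16.fin = "wn"  ["wn"]
36. n16.mk = 3  [len(e.lab) + 1]
37. n10.key = 18  [18]
38. n10.acc = 17  [(if B.hot then S.tag else S.mk) + 22]
39. n22.pre = 0  [terminal]
40. n21.off = 16  [d.pre + 16]
41. n21.acc = "zk"  ["zk"]
42. n23.mk = "pzk"  ["p" ++ C₁.acc]
43. n23.hot = true  [C₁.off > 15]
44. n24.env = true  [terminal]
45. n25.pre = 25  [terminal]
46. n26.depth = 22  [terminal]
47. n23.key = 15  [a.depth - 7]
48. n23.acc = -2  [a.depth - 24]
49. n20.off = 23  [C₁.off + 7]
50. n20.acc = "yr"  ["yr"]
51. n9.key = 10  [len(C.acc) + 8]
52. n9.acc = 9  [(if B₀.hot then C.off else B₁.acc) - 14]
53. n0.tag = 17  [B.key + S.live - 23]
54. n0.fin = "xmnq"  [C.acc ++ "q"]
55. n0.mk = -3  [S.live - 33]

17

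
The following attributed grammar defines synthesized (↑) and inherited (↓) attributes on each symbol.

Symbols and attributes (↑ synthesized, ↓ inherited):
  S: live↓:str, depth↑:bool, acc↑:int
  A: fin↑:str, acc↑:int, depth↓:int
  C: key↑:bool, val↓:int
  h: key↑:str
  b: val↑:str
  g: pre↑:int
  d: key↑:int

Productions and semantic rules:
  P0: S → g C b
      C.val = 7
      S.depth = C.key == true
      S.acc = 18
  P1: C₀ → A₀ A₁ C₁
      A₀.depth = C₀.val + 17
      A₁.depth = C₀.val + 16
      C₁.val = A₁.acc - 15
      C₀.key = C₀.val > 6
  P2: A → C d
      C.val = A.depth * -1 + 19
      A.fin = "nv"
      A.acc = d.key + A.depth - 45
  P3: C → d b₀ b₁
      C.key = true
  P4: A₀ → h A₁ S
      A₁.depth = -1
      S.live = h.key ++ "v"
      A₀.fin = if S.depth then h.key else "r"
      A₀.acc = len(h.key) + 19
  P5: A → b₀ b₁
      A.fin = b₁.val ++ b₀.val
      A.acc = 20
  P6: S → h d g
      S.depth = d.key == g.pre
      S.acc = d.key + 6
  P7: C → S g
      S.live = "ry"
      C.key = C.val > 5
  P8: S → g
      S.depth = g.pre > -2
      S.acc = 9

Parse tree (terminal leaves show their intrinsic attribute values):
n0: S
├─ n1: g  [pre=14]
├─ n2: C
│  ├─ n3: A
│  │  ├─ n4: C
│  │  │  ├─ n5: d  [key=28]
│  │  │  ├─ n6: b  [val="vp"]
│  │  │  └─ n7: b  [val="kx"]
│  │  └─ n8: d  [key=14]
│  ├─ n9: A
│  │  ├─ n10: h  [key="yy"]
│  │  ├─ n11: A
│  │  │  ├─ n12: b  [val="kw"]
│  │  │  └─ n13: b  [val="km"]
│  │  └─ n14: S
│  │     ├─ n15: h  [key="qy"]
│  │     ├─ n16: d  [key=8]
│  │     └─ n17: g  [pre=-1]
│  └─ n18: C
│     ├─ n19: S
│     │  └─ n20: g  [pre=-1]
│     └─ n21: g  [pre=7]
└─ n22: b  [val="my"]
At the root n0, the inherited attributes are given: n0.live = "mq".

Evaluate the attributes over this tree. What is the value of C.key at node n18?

true

1. n0.live = "mq"  [given at root]
2. n1.pre = 14  [terminal]
3. n2.val = 7  [7]
4. n3.depth = 24  [C₀.val + 17]
5. n4.val = -5  [A.depth * -1 + 19]
6. n5.key = 28  [terminal]
7. n6.val = "vp"  [terminal]
8. n7.val = "kx"  [terminal]
9. n4.key = true  [true]
10. n8.key = 14  [terminal]
11. n3.fin = "nv"  ["nv"]
12. n3.acc = -7  [d.key + A.depth - 45]
13. n9.depth = 23  [C₀.val + 16]
14. n10.key = "yy"  [terminal]
15. n11.depth = -1  [-1]
16. n12.val = "kw"  [terminal]
17. n13.val = "km"  [terminal]
18. n11.fin = "kmkw"  [b₁.val ++ b₀.val]
19. n11.acc = 20  [20]
20. n14.live = "yyv"  [h.key ++ "v"]
21. n15.key = "qy"  [terminal]
22. n16.key = 8  [terminal]
23. n17.pre = -1  [terminal]
24. n14.depth = false  [d.key == g.pre]
25. n14.acc = 14  [d.key + 6]
26. n9.fin = "r"  [if S.depth then h.key else "r"]
27. n9.acc = 21  [len(h.key) + 19]
28. n18.val = 6  [A₁.acc - 15]
29. n19.live = "ry"  ["ry"]
30. n20.pre = -1  [terminal]
31. n19.depth = true  [g.pre > -2]
32. n19.acc = 9  [9]
33. n21.pre = 7  [terminal]
34. n18.key = true  [C.val > 5]
35. n2.key = true  [C₀.val > 6]
36. n22.val = "my"  [terminal]
37. n0.depth = true  [C.key == true]
38. n0.acc = 18  [18]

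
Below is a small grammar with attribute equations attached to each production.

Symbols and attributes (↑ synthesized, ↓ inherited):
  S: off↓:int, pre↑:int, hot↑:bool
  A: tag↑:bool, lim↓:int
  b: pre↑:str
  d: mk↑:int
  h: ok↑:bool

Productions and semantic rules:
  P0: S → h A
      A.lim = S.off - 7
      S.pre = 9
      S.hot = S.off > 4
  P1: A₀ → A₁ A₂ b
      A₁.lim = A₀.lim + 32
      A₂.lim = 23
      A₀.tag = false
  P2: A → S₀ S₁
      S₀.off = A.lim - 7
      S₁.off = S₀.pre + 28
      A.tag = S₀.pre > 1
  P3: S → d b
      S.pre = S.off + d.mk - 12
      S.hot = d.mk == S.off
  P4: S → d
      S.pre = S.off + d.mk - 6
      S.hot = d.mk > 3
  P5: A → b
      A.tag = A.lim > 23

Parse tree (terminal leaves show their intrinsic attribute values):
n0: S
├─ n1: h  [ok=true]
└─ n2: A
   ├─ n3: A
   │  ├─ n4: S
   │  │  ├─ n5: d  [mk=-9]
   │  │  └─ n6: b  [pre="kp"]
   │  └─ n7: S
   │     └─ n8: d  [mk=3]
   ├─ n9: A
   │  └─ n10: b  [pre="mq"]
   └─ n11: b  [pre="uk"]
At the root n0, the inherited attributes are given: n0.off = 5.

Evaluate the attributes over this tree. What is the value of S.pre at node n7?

1. n0.off = 5  [given at root]
2. n1.ok = true  [terminal]
3. n2.lim = -2  [S.off - 7]
4. n3.lim = 30  [A₀.lim + 32]
5. n4.off = 23  [A.lim - 7]
6. n5.mk = -9  [terminal]
7. n6.pre = "kp"  [terminal]
8. n4.pre = 2  [S.off + d.mk - 12]
9. n4.hot = false  [d.mk == S.off]
10. n7.off = 30  [S₀.pre + 28]
11. n8.mk = 3  [terminal]
12. n7.pre = 27  [S.off + d.mk - 6]
13. n7.hot = false  [d.mk > 3]
14. n3.tag = true  [S₀.pre > 1]
15. n9.lim = 23  [23]
16. n10.pre = "mq"  [terminal]
17. n9.tag = false  [A.lim > 23]
18. n11.pre = "uk"  [terminal]
19. n2.tag = false  [false]
20. n0.pre = 9  [9]
21. n0.hot = true  [S.off > 4]

27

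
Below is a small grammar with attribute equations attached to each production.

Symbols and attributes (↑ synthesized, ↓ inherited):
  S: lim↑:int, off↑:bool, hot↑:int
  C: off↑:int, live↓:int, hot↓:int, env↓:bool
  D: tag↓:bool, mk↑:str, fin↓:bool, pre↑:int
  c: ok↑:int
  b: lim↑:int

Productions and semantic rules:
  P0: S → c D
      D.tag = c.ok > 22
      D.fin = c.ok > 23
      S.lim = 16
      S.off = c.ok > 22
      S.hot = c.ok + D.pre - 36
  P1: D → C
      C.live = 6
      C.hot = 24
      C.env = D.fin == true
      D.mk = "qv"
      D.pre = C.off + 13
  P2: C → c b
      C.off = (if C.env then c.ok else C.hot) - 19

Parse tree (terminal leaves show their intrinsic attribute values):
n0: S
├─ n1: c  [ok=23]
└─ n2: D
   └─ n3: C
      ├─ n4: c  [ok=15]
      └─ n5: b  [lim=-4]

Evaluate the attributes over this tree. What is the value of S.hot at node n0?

5

1. n1.ok = 23  [terminal]
2. n2.tag = true  [c.ok > 22]
3. n2.fin = false  [c.ok > 23]
4. n3.live = 6  [6]
5. n3.hot = 24  [24]
6. n3.env = false  [D.fin == true]
7. n4.ok = 15  [terminal]
8. n5.lim = -4  [terminal]
9. n3.off = 5  [(if C.env then c.ok else C.hot) - 19]
10. n2.mk = "qv"  ["qv"]
11. n2.pre = 18  [C.off + 13]
12. n0.lim = 16  [16]
13. n0.off = true  [c.ok > 22]
14. n0.hot = 5  [c.ok + D.pre - 36]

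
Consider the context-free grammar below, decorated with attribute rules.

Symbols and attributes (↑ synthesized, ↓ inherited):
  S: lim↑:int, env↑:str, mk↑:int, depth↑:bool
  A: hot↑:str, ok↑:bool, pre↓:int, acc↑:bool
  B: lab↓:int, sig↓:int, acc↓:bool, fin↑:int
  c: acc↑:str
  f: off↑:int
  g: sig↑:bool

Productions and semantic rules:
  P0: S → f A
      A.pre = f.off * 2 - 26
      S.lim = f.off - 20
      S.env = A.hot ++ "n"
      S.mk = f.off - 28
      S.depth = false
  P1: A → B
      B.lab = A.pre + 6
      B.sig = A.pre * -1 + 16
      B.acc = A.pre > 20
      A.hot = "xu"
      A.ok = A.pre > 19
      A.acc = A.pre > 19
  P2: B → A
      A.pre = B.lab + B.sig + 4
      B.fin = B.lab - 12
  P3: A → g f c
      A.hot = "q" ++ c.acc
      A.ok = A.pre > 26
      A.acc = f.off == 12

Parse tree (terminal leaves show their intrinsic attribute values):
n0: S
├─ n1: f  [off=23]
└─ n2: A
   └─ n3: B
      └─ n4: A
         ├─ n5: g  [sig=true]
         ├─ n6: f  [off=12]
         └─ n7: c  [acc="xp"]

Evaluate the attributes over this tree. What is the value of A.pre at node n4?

1. n1.off = 23  [terminal]
2. n2.pre = 20  [f.off * 2 - 26]
3. n3.lab = 26  [A.pre + 6]
4. n3.sig = -4  [A.pre * -1 + 16]
5. n3.acc = false  [A.pre > 20]
6. n4.pre = 26  [B.lab + B.sig + 4]
7. n5.sig = true  [terminal]
8. n6.off = 12  [terminal]
9. n7.acc = "xp"  [terminal]
10. n4.hot = "qxp"  ["q" ++ c.acc]
11. n4.ok = false  [A.pre > 26]
12. n4.acc = true  [f.off == 12]
13. n3.fin = 14  [B.lab - 12]
14. n2.hot = "xu"  ["xu"]
15. n2.ok = true  [A.pre > 19]
16. n2.acc = true  [A.pre > 19]
17. n0.lim = 3  [f.off - 20]
18. n0.env = "xun"  [A.hot ++ "n"]
19. n0.mk = -5  [f.off - 28]
20. n0.depth = false  [false]

26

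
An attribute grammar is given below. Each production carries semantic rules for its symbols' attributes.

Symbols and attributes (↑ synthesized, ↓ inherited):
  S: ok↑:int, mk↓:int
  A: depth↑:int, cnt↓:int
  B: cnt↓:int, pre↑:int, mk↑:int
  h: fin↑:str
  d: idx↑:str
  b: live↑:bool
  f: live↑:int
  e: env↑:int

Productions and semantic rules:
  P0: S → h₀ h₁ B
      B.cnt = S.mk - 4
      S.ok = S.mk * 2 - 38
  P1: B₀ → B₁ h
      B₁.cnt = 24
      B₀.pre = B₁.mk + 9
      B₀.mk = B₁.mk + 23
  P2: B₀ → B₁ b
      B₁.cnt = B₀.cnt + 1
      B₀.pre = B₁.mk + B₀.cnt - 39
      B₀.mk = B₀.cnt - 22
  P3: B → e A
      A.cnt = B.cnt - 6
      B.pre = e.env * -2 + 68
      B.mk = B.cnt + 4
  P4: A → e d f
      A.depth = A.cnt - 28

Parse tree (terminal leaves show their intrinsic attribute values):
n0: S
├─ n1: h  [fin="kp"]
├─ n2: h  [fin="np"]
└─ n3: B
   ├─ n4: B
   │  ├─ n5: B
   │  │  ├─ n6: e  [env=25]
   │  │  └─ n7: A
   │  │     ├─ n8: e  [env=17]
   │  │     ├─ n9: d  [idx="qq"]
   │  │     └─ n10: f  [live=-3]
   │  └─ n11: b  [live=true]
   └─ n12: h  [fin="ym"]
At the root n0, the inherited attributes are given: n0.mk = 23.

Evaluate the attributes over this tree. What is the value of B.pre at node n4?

14

1. n0.mk = 23  [given at root]
2. n1.fin = "kp"  [terminal]
3. n2.fin = "np"  [terminal]
4. n3.cnt = 19  [S.mk - 4]
5. n4.cnt = 24  [24]
6. n5.cnt = 25  [B₀.cnt + 1]
7. n6.env = 25  [terminal]
8. n7.cnt = 19  [B.cnt - 6]
9. n8.env = 17  [terminal]
10. n9.idx = "qq"  [terminal]
11. n10.live = -3  [terminal]
12. n7.depth = -9  [A.cnt - 28]
13. n5.pre = 18  [e.env * -2 + 68]
14. n5.mk = 29  [B.cnt + 4]
15. n11.live = true  [terminal]
16. n4.pre = 14  [B₁.mk + B₀.cnt - 39]
17. n4.mk = 2  [B₀.cnt - 22]
18. n12.fin = "ym"  [terminal]
19. n3.pre = 11  [B₁.mk + 9]
20. n3.mk = 25  [B₁.mk + 23]
21. n0.ok = 8  [S.mk * 2 - 38]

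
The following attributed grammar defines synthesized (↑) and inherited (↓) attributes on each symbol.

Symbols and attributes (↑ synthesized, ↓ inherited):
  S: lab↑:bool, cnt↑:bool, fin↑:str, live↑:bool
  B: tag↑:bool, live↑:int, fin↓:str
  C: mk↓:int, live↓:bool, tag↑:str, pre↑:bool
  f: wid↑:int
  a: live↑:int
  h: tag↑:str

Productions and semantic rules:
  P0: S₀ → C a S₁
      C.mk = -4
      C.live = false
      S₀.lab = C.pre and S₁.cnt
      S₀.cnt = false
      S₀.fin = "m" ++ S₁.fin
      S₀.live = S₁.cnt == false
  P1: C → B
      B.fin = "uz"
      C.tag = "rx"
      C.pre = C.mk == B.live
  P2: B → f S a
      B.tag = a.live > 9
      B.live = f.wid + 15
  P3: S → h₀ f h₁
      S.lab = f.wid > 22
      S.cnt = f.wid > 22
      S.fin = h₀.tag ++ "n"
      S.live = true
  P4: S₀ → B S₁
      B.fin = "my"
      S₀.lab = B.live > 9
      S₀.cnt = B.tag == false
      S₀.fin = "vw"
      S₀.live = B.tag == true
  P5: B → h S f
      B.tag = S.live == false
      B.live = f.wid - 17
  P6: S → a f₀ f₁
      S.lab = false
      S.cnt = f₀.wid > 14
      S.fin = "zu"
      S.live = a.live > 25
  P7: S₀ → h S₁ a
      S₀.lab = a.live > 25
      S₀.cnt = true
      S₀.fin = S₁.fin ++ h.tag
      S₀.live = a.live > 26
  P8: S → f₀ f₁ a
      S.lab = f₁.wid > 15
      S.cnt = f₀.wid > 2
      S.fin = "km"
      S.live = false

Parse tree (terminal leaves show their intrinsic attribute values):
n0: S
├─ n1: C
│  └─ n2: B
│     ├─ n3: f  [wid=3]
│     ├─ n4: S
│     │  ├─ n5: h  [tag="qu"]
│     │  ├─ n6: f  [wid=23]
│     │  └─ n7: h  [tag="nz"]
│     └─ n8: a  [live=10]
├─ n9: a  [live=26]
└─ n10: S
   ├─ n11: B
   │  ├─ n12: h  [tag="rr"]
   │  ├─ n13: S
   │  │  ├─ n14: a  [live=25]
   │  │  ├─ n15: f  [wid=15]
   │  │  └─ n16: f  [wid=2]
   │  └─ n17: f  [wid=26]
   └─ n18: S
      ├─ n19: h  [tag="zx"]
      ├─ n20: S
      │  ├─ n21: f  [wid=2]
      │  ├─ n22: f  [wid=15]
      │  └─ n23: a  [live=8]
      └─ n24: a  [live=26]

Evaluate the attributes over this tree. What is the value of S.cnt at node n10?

1. n1.mk = -4  [-4]
2. n1.live = false  [false]
3. n2.fin = "uz"  ["uz"]
4. n3.wid = 3  [terminal]
5. n5.tag = "qu"  [terminal]
6. n6.wid = 23  [terminal]
7. n7.tag = "nz"  [terminal]
8. n4.lab = true  [f.wid > 22]
9. n4.cnt = true  [f.wid > 22]
10. n4.fin = "qun"  [h₀.tag ++ "n"]
11. n4.live = true  [true]
12. n8.live = 10  [terminal]
13. n2.tag = true  [a.live > 9]
14. n2.live = 18  [f.wid + 15]
15. n1.tag = "rx"  ["rx"]
16. n1.pre = false  [C.mk == B.live]
17. n9.live = 26  [terminal]
18. n11.fin = "my"  ["my"]
19. n12.tag = "rr"  [terminal]
20. n14.live = 25  [terminal]
21. n15.wid = 15  [terminal]
22. n16.wid = 2  [terminal]
23. n13.lab = false  [false]
24. n13.cnt = true  [f₀.wid > 14]
25. n13.fin = "zu"  ["zu"]
26. n13.live = false  [a.live > 25]
27. n17.wid = 26  [terminal]
28. n11.tag = true  [S.live == false]
29. n11.live = 9  [f.wid - 17]
30. n19.tag = "zx"  [terminal]
31. n21.wid = 2  [terminal]
32. n22.wid = 15  [terminal]
33. n23.live = 8  [terminal]
34. n20.lab = false  [f₁.wid > 15]
35. n20.cnt = false  [f₀.wid > 2]
36. n20.fin = "km"  ["km"]
37. n20.live = false  [false]
38. n24.live = 26  [terminal]
39. n18.lab = true  [a.live > 25]
40. n18.cnt = true  [true]
41. n18.fin = "kmzx"  [S₁.fin ++ h.tag]
42. n18.live = false  [a.live > 26]
43. n10.lab = false  [B.live > 9]
44. n10.cnt = false  [B.tag == false]
45. n10.fin = "vw"  ["vw"]
46. n10.live = true  [B.tag == true]
47. n0.lab = false  [C.pre and S₁.cnt]
48. n0.cnt = false  [false]
49. n0.fin = "mvw"  ["m" ++ S₁.fin]
50. n0.live = true  [S₁.cnt == false]

false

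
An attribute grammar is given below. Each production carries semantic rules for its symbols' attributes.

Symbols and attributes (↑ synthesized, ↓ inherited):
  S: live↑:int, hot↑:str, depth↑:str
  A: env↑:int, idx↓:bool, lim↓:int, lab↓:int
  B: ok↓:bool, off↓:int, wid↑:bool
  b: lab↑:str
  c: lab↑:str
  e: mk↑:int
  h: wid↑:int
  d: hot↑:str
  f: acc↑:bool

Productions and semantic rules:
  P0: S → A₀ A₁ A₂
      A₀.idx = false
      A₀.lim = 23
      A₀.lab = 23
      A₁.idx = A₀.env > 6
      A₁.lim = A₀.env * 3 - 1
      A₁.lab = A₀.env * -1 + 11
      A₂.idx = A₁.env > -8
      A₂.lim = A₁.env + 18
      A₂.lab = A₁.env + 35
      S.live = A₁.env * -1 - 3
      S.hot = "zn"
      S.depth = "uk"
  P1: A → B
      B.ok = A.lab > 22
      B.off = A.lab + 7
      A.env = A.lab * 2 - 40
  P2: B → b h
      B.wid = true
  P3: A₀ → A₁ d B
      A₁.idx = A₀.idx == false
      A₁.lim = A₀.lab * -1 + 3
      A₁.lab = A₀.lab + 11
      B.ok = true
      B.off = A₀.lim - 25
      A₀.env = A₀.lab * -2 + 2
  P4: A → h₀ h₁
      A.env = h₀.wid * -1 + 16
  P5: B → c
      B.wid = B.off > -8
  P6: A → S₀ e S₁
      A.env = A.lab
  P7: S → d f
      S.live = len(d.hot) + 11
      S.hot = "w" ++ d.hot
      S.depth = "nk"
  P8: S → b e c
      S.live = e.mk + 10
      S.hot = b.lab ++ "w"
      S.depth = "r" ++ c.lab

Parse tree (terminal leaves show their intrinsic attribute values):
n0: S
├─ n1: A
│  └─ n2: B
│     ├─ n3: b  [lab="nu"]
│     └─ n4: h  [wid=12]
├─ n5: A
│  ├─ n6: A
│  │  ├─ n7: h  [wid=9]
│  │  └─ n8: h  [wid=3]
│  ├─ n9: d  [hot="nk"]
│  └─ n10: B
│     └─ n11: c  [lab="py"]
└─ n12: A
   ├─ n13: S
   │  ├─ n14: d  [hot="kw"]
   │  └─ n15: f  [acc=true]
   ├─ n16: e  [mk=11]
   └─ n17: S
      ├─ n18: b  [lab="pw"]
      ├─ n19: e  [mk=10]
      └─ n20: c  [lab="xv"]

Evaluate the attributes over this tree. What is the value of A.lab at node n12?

1. n1.idx = false  [false]
2. n1.lim = 23  [23]
3. n1.lab = 23  [23]
4. n2.ok = true  [A.lab > 22]
5. n2.off = 30  [A.lab + 7]
6. n3.lab = "nu"  [terminal]
7. n4.wid = 12  [terminal]
8. n2.wid = true  [true]
9. n1.env = 6  [A.lab * 2 - 40]
10. n5.idx = false  [A₀.env > 6]
11. n5.lim = 17  [A₀.env * 3 - 1]
12. n5.lab = 5  [A₀.env * -1 + 11]
13. n6.idx = true  [A₀.idx == false]
14. n6.lim = -2  [A₀.lab * -1 + 3]
15. n6.lab = 16  [A₀.lab + 11]
16. n7.wid = 9  [terminal]
17. n8.wid = 3  [terminal]
18. n6.env = 7  [h₀.wid * -1 + 16]
19. n9.hot = "nk"  [terminal]
20. n10.ok = true  [true]
21. n10.off = -8  [A₀.lim - 25]
22. n11.lab = "py"  [terminal]
23. n10.wid = false  [B.off > -8]
24. n5.env = -8  [A₀.lab * -2 + 2]
25. n12.idx = false  [A₁.env > -8]
26. n12.lim = 10  [A₁.env + 18]
27. n12.lab = 27  [A₁.env + 35]
28. n14.hot = "kw"  [terminal]
29. n15.acc = true  [terminal]
30. n13.live = 13  [len(d.hot) + 11]
31. n13.hot = "wkw"  ["w" ++ d.hot]
32. n13.depth = "nk"  ["nk"]
33. n16.mk = 11  [terminal]
34. n18.lab = "pw"  [terminal]
35. n19.mk = 10  [terminal]
36. n20.lab = "xv"  [terminal]
37. n17.live = 20  [e.mk + 10]
38. n17.hot = "pww"  [b.lab ++ "w"]
39. n17.depth = "rxv"  ["r" ++ c.lab]
40. n12.env = 27  [A.lab]
41. n0.live = 5  [A₁.env * -1 - 3]
42. n0.hot = "zn"  ["zn"]
43. n0.depth = "uk"  ["uk"]

27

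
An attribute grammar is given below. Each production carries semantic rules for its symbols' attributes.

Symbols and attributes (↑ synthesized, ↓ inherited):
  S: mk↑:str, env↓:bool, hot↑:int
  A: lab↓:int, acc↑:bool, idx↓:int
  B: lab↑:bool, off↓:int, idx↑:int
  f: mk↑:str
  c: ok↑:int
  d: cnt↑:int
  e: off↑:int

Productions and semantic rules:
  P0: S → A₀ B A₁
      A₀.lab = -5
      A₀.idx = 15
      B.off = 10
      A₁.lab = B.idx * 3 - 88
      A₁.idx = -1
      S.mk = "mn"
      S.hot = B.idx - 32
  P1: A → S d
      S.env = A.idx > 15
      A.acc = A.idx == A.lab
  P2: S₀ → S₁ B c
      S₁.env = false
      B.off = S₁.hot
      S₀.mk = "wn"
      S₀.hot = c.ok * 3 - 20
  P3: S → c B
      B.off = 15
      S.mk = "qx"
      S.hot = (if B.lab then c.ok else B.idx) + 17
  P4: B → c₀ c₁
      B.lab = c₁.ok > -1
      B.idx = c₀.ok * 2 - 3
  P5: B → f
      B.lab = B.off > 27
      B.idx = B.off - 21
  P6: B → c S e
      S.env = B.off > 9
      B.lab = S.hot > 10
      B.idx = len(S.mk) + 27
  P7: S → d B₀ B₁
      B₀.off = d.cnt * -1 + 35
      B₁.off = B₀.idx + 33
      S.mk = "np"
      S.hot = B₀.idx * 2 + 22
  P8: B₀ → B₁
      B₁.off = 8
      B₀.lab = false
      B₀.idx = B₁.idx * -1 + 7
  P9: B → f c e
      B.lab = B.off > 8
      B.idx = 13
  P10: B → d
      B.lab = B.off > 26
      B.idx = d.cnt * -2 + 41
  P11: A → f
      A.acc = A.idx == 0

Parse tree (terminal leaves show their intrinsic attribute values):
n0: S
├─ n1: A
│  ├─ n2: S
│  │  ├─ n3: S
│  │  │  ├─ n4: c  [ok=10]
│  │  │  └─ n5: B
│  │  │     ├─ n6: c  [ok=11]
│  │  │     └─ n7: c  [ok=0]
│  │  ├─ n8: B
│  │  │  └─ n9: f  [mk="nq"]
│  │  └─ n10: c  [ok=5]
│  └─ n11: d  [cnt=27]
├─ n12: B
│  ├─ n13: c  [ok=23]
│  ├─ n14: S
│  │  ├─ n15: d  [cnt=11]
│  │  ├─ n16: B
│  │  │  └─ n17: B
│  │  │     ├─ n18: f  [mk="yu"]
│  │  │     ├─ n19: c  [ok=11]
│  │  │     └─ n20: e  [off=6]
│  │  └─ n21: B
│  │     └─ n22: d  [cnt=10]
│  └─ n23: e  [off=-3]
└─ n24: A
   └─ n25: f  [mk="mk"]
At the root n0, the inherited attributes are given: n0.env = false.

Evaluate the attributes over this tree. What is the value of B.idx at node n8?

6

1. n0.env = false  [given at root]
2. n1.lab = -5  [-5]
3. n1.idx = 15  [15]
4. n2.env = false  [A.idx > 15]
5. n3.env = false  [false]
6. n4.ok = 10  [terminal]
7. n5.off = 15  [15]
8. n6.ok = 11  [terminal]
9. n7.ok = 0  [terminal]
10. n5.lab = true  [c₁.ok > -1]
11. n5.idx = 19  [c₀.ok * 2 - 3]
12. n3.mk = "qx"  ["qx"]
13. n3.hot = 27  [(if B.lab then c.ok else B.idx) + 17]
14. n8.off = 27  [S₁.hot]
15. n9.mk = "nq"  [terminal]
16. n8.lab = false  [B.off > 27]
17. n8.idx = 6  [B.off - 21]
18. n10.ok = 5  [terminal]
19. n2.mk = "wn"  ["wn"]
20. n2.hot = -5  [c.ok * 3 - 20]
21. n11.cnt = 27  [terminal]
22. n1.acc = false  [A.idx == A.lab]
23. n12.off = 10  [10]
24. n13.ok = 23  [terminal]
25. n14.env = true  [B.off > 9]
26. n15.cnt = 11  [terminal]
27. n16.off = 24  [d.cnt * -1 + 35]
28. n17.off = 8  [8]
29. n18.mk = "yu"  [terminal]
30. n19.ok = 11  [terminal]
31. n20.off = 6  [terminal]
32. n17.lab = false  [B.off > 8]
33. n17.idx = 13  [13]
34. n16.lab = false  [false]
35. n16.idx = -6  [B₁.idx * -1 + 7]
36. n21.off = 27  [B₀.idx + 33]
37. n22.cnt = 10  [terminal]
38. n21.lab = true  [B.off > 26]
39. n21.idx = 21  [d.cnt * -2 + 41]
40. n14.mk = "np"  ["np"]
41. n14.hot = 10  [B₀.idx * 2 + 22]
42. n23.off = -3  [terminal]
43. n12.lab = false  [S.hot > 10]
44. n12.idx = 29  [len(S.mk) + 27]
45. n24.lab = -1  [B.idx * 3 - 88]
46. n24.idx = -1  [-1]
47. n25.mk = "mk"  [terminal]
48. n24.acc = false  [A.idx == 0]
49. n0.mk = "mn"  ["mn"]
50. n0.hot = -3  [B.idx - 32]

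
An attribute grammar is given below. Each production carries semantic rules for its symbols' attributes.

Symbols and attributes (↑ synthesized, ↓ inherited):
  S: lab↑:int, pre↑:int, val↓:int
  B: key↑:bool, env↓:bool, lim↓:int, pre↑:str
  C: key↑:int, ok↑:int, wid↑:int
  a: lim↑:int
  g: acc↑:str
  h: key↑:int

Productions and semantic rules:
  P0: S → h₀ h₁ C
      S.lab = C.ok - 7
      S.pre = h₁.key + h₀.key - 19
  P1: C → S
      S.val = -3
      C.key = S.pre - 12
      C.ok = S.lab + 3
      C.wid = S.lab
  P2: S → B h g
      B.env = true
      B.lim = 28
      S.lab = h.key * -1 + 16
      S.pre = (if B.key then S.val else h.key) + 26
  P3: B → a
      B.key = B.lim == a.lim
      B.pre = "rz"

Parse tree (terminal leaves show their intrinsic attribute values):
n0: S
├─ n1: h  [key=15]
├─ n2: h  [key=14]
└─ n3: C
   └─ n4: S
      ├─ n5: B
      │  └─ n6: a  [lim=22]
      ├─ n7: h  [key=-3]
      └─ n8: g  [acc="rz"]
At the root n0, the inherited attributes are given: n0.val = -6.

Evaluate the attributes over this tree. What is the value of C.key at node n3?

1. n0.val = -6  [given at root]
2. n1.key = 15  [terminal]
3. n2.key = 14  [terminal]
4. n4.val = -3  [-3]
5. n5.env = true  [true]
6. n5.lim = 28  [28]
7. n6.lim = 22  [terminal]
8. n5.key = false  [B.lim == a.lim]
9. n5.pre = "rz"  ["rz"]
10. n7.key = -3  [terminal]
11. n8.acc = "rz"  [terminal]
12. n4.lab = 19  [h.key * -1 + 16]
13. n4.pre = 23  [(if B.key then S.val else h.key) + 26]
14. n3.key = 11  [S.pre - 12]
15. n3.ok = 22  [S.lab + 3]
16. n3.wid = 19  [S.lab]
17. n0.lab = 15  [C.ok - 7]
18. n0.pre = 10  [h₁.key + h₀.key - 19]

11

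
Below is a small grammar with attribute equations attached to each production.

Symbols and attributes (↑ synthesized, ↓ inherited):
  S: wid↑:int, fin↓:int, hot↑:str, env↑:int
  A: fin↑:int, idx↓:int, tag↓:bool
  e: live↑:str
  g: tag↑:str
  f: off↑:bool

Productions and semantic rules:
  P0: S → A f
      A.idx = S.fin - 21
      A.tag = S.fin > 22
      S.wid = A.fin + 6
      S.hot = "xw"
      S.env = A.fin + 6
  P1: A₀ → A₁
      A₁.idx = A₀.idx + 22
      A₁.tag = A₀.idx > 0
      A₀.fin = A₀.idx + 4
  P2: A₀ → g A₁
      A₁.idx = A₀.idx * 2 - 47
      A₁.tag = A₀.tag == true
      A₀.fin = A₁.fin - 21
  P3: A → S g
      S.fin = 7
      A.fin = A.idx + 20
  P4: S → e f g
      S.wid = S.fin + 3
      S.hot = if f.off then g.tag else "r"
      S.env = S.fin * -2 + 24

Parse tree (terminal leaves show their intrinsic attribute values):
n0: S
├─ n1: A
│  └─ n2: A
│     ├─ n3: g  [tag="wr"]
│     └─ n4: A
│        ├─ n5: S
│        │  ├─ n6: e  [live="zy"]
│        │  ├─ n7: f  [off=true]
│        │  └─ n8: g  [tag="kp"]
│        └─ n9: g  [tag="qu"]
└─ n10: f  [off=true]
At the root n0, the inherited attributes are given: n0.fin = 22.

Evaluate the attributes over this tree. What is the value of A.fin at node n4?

1. n0.fin = 22  [given at root]
2. n1.idx = 1  [S.fin - 21]
3. n1.tag = false  [S.fin > 22]
4. n2.idx = 23  [A₀.idx + 22]
5. n2.tag = true  [A₀.idx > 0]
6. n3.tag = "wr"  [terminal]
7. n4.idx = -1  [A₀.idx * 2 - 47]
8. n4.tag = true  [A₀.tag == true]
9. n5.fin = 7  [7]
10. n6.live = "zy"  [terminal]
11. n7.off = true  [terminal]
12. n8.tag = "kp"  [terminal]
13. n5.wid = 10  [S.fin + 3]
14. n5.hot = "kp"  [if f.off then g.tag else "r"]
15. n5.env = 10  [S.fin * -2 + 24]
16. n9.tag = "qu"  [terminal]
17. n4.fin = 19  [A.idx + 20]
18. n2.fin = -2  [A₁.fin - 21]
19. n1.fin = 5  [A₀.idx + 4]
20. n10.off = true  [terminal]
21. n0.wid = 11  [A.fin + 6]
22. n0.hot = "xw"  ["xw"]
23. n0.env = 11  [A.fin + 6]

19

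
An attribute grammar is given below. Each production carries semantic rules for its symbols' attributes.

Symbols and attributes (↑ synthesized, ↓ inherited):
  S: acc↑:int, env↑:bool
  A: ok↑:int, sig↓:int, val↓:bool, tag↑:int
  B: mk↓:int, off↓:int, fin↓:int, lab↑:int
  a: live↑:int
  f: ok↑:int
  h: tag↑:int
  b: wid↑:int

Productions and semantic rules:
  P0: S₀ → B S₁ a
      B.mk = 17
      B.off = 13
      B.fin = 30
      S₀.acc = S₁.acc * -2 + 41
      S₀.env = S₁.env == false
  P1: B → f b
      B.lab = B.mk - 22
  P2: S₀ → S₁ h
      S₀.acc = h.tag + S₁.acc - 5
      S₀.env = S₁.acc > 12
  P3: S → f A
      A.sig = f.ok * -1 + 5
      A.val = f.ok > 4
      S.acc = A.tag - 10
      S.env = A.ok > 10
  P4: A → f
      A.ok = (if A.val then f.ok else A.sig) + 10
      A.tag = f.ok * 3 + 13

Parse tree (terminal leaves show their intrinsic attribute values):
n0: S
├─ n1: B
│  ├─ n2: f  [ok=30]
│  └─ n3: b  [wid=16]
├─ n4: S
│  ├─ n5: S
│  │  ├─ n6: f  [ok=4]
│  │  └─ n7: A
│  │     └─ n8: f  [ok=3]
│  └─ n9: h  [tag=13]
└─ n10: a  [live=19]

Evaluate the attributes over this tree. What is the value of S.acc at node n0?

1

1. n1.mk = 17  [17]
2. n1.off = 13  [13]
3. n1.fin = 30  [30]
4. n2.ok = 30  [terminal]
5. n3.wid = 16  [terminal]
6. n1.lab = -5  [B.mk - 22]
7. n6.ok = 4  [terminal]
8. n7.sig = 1  [f.ok * -1 + 5]
9. n7.val = false  [f.ok > 4]
10. n8.ok = 3  [terminal]
11. n7.ok = 11  [(if A.val then f.ok else A.sig) + 10]
12. n7.tag = 22  [f.ok * 3 + 13]
13. n5.acc = 12  [A.tag - 10]
14. n5.env = true  [A.ok > 10]
15. n9.tag = 13  [terminal]
16. n4.acc = 20  [h.tag + S₁.acc - 5]
17. n4.env = false  [S₁.acc > 12]
18. n10.live = 19  [terminal]
19. n0.acc = 1  [S₁.acc * -2 + 41]
20. n0.env = true  [S₁.env == false]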